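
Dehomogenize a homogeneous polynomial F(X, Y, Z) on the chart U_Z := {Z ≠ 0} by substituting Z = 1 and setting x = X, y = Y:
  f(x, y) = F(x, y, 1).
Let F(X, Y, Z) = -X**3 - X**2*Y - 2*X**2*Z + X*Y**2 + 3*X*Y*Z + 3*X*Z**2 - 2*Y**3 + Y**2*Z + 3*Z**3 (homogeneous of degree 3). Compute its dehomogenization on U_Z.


f(x, y) = -x**3 - x**2*y - 2*x**2 + x*y**2 + 3*x*y + 3*x - 2*y**3 + y**2 + 3

On U_Z we set Z = 1. Each monomial c·X^i·Y^j·Z^k in F becomes c·x^i·y^j·1^k = c·x^i·y^j.
Substituting Z = 1: F(X, Y, 1) = -x**3 - x**2*y - 2*x**2 + x*y**2 + 3*x*y + 3*x - 2*y**3 + y**2 + 3.
Note: deg(f) ≤ deg(F) = 3; strict inequality happens when F is divisible by Z (lost terms).


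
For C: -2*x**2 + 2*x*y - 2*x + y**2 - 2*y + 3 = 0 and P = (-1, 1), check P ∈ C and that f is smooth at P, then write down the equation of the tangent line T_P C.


Tangent line at P: 4*x - 2*y + 6 = 0.

Step 1: f(-1, 1) = 0, so P lies on C.
Step 2: partial derivatives
  f_x(x, y) = -4*x + 2*y - 2, f_y(x, y) = 2*x + 2*y - 2.
  f_x(P) = 4, f_y(P) = -2 (gradient nonzero, so P is smooth).
Step 3: tangent line at P: 4·(x − -1) + -2·(y − 1) = 0.
Expanding: 4*x - 2*y + 6 = 0.


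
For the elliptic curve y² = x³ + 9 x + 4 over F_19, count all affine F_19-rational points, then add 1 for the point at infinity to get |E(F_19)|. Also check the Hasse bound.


Affine points = {(0, 2), (0, 17), (2, 7), (2, 12), (3, 1), (3, 18), (4, 3), (4, 16), (7, 7), (7, 12), (9, 4), (9, 15), (10, 7), (10, 12), (11, 3), (11, 16), (12, 4), (12, 15), (13, 0), (14, 9), (14, 10), (16, 8), (16, 11), (17, 4), (17, 15)}; affine count = 25; |E(F_19)| = 26.

Discriminant check: Δ ∝ 4a³ + 27b² = 4·9³ + 27·4² = 4·729 + 27·16 ≡ 4 (mod 19). Nonzero ⇒ E is nonsingular.
For each x ∈ F_19, compute rhs = x³ + 9·x + 4 mod 19, then count y ∈ F_19 with y² ≡ rhs.
  x = 0: rhs = 4, matching y values: 2, 17 (2 points).
  x = 1: rhs = 14, matching y values: none (0 points).
  x = 2: rhs = 11, matching y values: 7, 12 (2 points).
  x = 3: rhs = 1, matching y values: 1, 18 (2 points).
  x = 4: rhs = 9, matching y values: 3, 16 (2 points).
  x = 5: rhs = 3, matching y values: none (0 points).
  x = 6: rhs = 8, matching y values: none (0 points).
  x = 7: rhs = 11, matching y values: 7, 12 (2 points).
  x = 8: rhs = 18, matching y values: none (0 points).
  x = 9: rhs = 16, matching y values: 4, 15 (2 points).
  x = 10: rhs = 11, matching y values: 7, 12 (2 points).
  x = 11: rhs = 9, matching y values: 3, 16 (2 points).
  x = 12: rhs = 16, matching y values: 4, 15 (2 points).
  x = 13: rhs = 0, matching y values: 0 (1 points).
  x = 14: rhs = 5, matching y values: 9, 10 (2 points).
  x = 15: rhs = 18, matching y values: none (0 points).
  x = 16: rhs = 7, matching y values: 8, 11 (2 points).
  x = 17: rhs = 16, matching y values: 4, 15 (2 points).
  x = 18: rhs = 13, matching y values: none (0 points).
Total affine count: 25.
Full point count |E(F_19)| = 25 + 1 = 26.
Hasse bound: |26 − (19+1)| = |6| = 6 ≤ 2√19 ≈ 8.7178 ✓.


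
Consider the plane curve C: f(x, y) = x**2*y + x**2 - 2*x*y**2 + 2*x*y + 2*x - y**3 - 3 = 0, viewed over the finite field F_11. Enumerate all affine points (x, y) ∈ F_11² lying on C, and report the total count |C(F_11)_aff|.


Affine F_11-points: {(0, 2), (1, 0), (1, 1), (1, 8), (3, 4), (3, 6), (6, 7), (7, 7), (8, 0), (8, 2), (8, 4), (9, 1), (10, 6), (10, 8), (10, 10)}; count = 15.

For each of the 121 pairs (x, y) ∈ F_11², evaluate f(x, y) mod 11. Record the zeros.
  x = 0: [0↦8, 1↦7, 2↦0, 3↦3, 4↦10, 5↦4, 6↦1, 7↦6, 8↦2, 9↦5, 10↦9]  zeros at y ∈ {2}
  x = 1: [0↦0, 1↦0, 2↦1, 3↦8, 4↦4, 5↦5, 6↦5, 7↦9, 8↦0, 9↦5, 10↦7]  zeros at y ∈ {0, 1, 8}
  x = 2: [0↦5, 1↦8, 2↦8, 3↦10, 4↦8, 5↦7, 6↦1, 7↦6, 8↦5, 9↦3, 10↦5]  zeros at y ∈ ∅
  x = 3: [0↦1, 1↦9, 2↦10, 3↦9, 4↦0, 5↦10, 6↦0, 7↦8, 8↦6, 9↦10, 10↦3]  zeros at y ∈ {4, 6}
  x = 4: [0↦10, 1↦3, 2↦7, 3↦5, 4↦2, 5↦3, 6↦2, 7↦4, 8↦3, 9↦4, 10↦1]  zeros at y ∈ ∅
  x = 5: [0↦10, 1↦1, 2↦10, 3↦9, 4↦3, 5↦8, 6↦7, 7↦5, 8↦7, 9↦7, 10↦10]  zeros at y ∈ ∅
  x = 6: [0↦1, 1↦3, 2↦8, 3↦10, 4↦3, 5↦3, 6↦4, 7↦0, 8↦7, 9↦8, 10↦8]  zeros at y ∈ {7}
  x = 7: [0↦5, 1↦9, 2↦1, 3↦8, 4↦2, 5↦10, 6↦4, 7↦0, 8↦3, 9↦7, 10↦6]  zeros at y ∈ {7}
  x = 8: [0↦0, 1↦8, 2↦0, 3↦3, 4↦0, 5↦7, 6↦7, 7↦5, 8↦6, 9↦4, 10↦4]  zeros at y ∈ {0, 2, 4}
  x = 9: [0↦8, 1↦0, 2↦5, 3↦6, 4↦8, 5↦5, 6↦2, 7↦4, 8↦5, 9↦10, 10↦2]  zeros at y ∈ {1}
  x = 10: [0↦7, 1↦7, 2↦5, 3↦6, 4↦4, 5↦4, 6↦0, 7↦8, 8↦0, 9↦3, 10↦0]  zeros at y ∈ {6, 8, 10}
Collecting zeros: affine points = {(0, 2), (1, 0), (1, 1), (1, 8), (3, 4), (3, 6), (6, 7), (7, 7), (8, 0), (8, 2), (8, 4), (9, 1), (10, 6), (10, 8), (10, 10)}.
Total count |C(F_11)_aff| = 15.


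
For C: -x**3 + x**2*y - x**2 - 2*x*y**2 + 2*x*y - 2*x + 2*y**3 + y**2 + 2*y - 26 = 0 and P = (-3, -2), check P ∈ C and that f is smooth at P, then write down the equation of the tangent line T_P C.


Tangent line at P: -23*x + y - 67 = 0.

Step 1: f(-3, -2) = 0, so P lies on C.
Step 2: partial derivatives
  f_x(x, y) = -3*x**2 + 2*x*y - 2*x - 2*y**2 + 2*y - 2, f_y(x, y) = x**2 - 4*x*y + 2*x + 6*y**2 + 2*y + 2.
  f_x(P) = -23, f_y(P) = 1 (gradient nonzero, so P is smooth).
Step 3: tangent line at P: -23·(x − -3) + 1·(y − -2) = 0.
Expanding: -23*x + y - 67 = 0.


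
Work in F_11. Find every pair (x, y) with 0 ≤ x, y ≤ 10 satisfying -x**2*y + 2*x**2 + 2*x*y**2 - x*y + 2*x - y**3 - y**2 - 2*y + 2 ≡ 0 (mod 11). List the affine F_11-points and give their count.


Affine F_11-points: {(1, 6), (3, 5), (4, 8), (5, 6), (6, 4), (9, 4), (9, 5), (9, 8), (10, 2)}; count = 9.

For each of the 121 pairs (x, y) ∈ F_11², evaluate f(x, y) mod 11. Record the zeros.
  x = 0: [0↦2, 1↦9, 2↦8, 3↦4, 4↦2, 5↦7, 6↦2, 7↦3, 8↦4, 9↦10, 10↦4]  zeros at y ∈ ∅
  x = 1: [0↦6, 1↦2, 2↦5, 3↦9, 4↦8, 5↦7, 6↦0, 7↦3, 8↦10, 9↦4, 10↦1]  zeros at y ∈ {6}
  x = 2: [0↦3, 1↦8, 2↦2, 3↦1, 4↦10, 5↦1, 6↦1, 7↦4, 8↦4, 9↦6, 10↦4]  zeros at y ∈ ∅
  x = 3: [0↦4, 1↦5, 2↦10, 3↦2, 4↦8, 5↦0, 6↦5, 7↦6, 8↦8, 9↦5, 10↦2]  zeros at y ∈ {5}
  x = 4: [0↦9, 1↦4, 2↦7, 3↦1, 4↦2, 5↦4, 6↦1, 7↦9, 8↦0, 9↦1, 10↦6]  zeros at y ∈ {8}
  x = 5: [0↦7, 1↦5, 2↦4, 3↦9, 4↦3, 5↦2, 6↦0, 7↦2, 8↦2, 9↦5, 10↦5]  zeros at y ∈ {6}
  x = 6: [0↦9, 1↦8, 2↦1, 3↦4, 4↦0, 5↦5, 6↦2, 7↦7, 8↦3, 9↦6, 10↦10]  zeros at y ∈ {4}
  x = 7: [0↦4, 1↦2, 2↦9, 3↦8, 4↦4, 5↦2, 6↦7, 7↦2, 8↦3, 9↦4, 10↦10]  zeros at y ∈ ∅
  x = 8: [0↦3, 1↦9, 2↦6, 3↦10, 4↦4, 5↦4, 6↦4, 7↦9, 8↦2, 9↦10, 10↦5]  zeros at y ∈ ∅
  x = 9: [0↦6, 1↦7, 2↦3, 3↦10, 4↦0, 5↦0, 6↦4, 7↦6, 8↦0, 9↦2, 10↦6]  zeros at y ∈ {4, 5, 8}
  x = 10: [0↦2, 1↦7, 2↦0, 3↦8, 4↦3, 5↦1, 6↦7, 7↦4, 8↦8, 9↦2, 10↦2]  zeros at y ∈ {2}
Collecting zeros: affine points = {(1, 6), (3, 5), (4, 8), (5, 6), (6, 4), (9, 4), (9, 5), (9, 8), (10, 2)}.
Total count |C(F_11)_aff| = 9.


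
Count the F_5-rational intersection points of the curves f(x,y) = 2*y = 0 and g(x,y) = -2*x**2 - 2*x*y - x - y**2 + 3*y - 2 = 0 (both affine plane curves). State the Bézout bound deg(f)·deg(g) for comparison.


Common zeros: {(1, 0)}; count = 1; Bézout bound = 2.

deg(f) = 1, deg(g) = 2, so Bézout bound = 2.
Scan x ∈ F_5. For each x, list the y ∈ F_5 with f(x, y) ≡ 0 and those with g(x, y) ≡ 0 (mod 5); the common zeros in that column are the intersection.
  x = 0: f ≡ 0 at y ∈ {0}; g ≡ 0 at y ∈ {1, 2}; common: ∅.
  x = 1: f ≡ 0 at y ∈ {0}; g ≡ 0 at y ∈ {0, 1}; common: {0}.
  x = 2: f ≡ 0 at y ∈ {0}; g ≡ 0 at y ∈ ∅; common: ∅.
  x = 3: f ≡ 0 at y ∈ {0}; g ≡ 0 at y ∈ ∅; common: ∅.
  x = 4: f ≡ 0 at y ∈ {0}; g ≡ 0 at y ∈ ∅; common: ∅.
Collecting: common zeros = {(1, 0)}, so the count is 1.
Comparison with the Bézout bound: 1 ≤ 2 = deg(f)·deg(g), as expected for curves with no common component (the affine F_5-count falls short of the bound because intersections may lie at infinity, over extension fields, or carry multiplicity).


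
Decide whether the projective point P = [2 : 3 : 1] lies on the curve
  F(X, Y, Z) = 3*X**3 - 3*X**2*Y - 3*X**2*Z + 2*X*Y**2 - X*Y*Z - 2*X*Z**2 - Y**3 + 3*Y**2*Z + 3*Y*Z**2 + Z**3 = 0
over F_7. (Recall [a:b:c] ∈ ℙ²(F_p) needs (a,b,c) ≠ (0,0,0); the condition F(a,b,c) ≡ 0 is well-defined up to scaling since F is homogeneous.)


F(2,3,1) ≡ 5 (mod 7); P is NOT on the curve.

Evaluate F(2, 3, 1) term-by-term (mod 7).
  3*X**3 ↦ 3·8·1·1 = 24
  -3*X**2*Y ↦ -3·4·3·1 = -36
  -3*X**2*Z ↦ -3·4·1·1 = -12
  2*X*Y**2 ↦ 2·2·9·1 = 36
  -X*Y*Z ↦ -1·2·3·1 = -6
  -2*X*Z**2 ↦ -2·2·1·1 = -4
  -Y**3 ↦ -1·1·27·1 = -27
  3*Y**2*Z ↦ 3·1·9·1 = 27
  3*Y*Z**2 ↦ 3·1·3·1 = 9
  Z**3 ↦ 1·1·1·1 = 1
Sum: F(2, 3, 1) = (24) + (-36) + (-12) + (36) + (-6) + (-4) + (-27) + (27) + (9) + (1) = 12.
Reducing mod 7: 12 ≡ 5 (mod 7).
Since F(a, b, c) ≡ 5 ≠ 0 (mod 7), P does NOT lie on the curve.


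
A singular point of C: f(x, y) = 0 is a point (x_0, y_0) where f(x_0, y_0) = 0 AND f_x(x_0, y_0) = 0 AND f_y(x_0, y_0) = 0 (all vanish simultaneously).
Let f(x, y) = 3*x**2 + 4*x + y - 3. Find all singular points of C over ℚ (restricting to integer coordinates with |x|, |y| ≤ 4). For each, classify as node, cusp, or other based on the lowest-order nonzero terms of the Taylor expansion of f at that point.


No singular points in the scanned grid; C is smooth there.

Compute partial derivatives:
  f_x = 6*x + 4.
  f_y = 1.
f_y = 1 is a nonzero constant, so f_y never vanishes: no point (x, y) can satisfy f = f_x = f_y = 0. In particular no (x, y) ∈ {−4, ..., 4}² is singular; the curve is smooth.


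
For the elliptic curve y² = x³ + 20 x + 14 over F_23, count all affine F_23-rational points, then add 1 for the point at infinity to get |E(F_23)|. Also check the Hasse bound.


Affine points = {(1, 9), (1, 14), (2, 4), (2, 19), (3, 3), (3, 20), (5, 3), (5, 20), (9, 7), (9, 16), (10, 8), (10, 15), (11, 1), (11, 22), (12, 2), (12, 21), (14, 5), (14, 18), (15, 3), (15, 20), (17, 0), (19, 10), (19, 13), (21, 9), (21, 14), (22, 4), (22, 19)}; affine count = 27; |E(F_23)| = 28.

Discriminant check: Δ ∝ 4a³ + 27b² = 4·20³ + 27·14² = 4·8000 + 27·196 ≡ 9 (mod 23). Nonzero ⇒ E is nonsingular.
For each x ∈ F_23, compute rhs = x³ + 20·x + 14 mod 23, then count y ∈ F_23 with y² ≡ rhs.
  x = 0: rhs = 14, matching y values: none (0 points).
  x = 1: rhs = 12, matching y values: 9, 14 (2 points).
  x = 2: rhs = 16, matching y values: 4, 19 (2 points).
  x = 3: rhs = 9, matching y values: 3, 20 (2 points).
  x = 4: rhs = 20, matching y values: none (0 points).
  x = 5: rhs = 9, matching y values: 3, 20 (2 points).
  x = 6: rhs = 5, matching y values: none (0 points).
  x = 7: rhs = 14, matching y values: none (0 points).
  x = 8: rhs = 19, matching y values: none (0 points).
  x = 9: rhs = 3, matching y values: 7, 16 (2 points).
  x = 10: rhs = 18, matching y values: 8, 15 (2 points).
  x = 11: rhs = 1, matching y values: 1, 22 (2 points).
  x = 12: rhs = 4, matching y values: 2, 21 (2 points).
  x = 13: rhs = 10, matching y values: none (0 points).
  x = 14: rhs = 2, matching y values: 5, 18 (2 points).
  x = 15: rhs = 9, matching y values: 3, 20 (2 points).
  x = 16: rhs = 14, matching y values: none (0 points).
  x = 17: rhs = 0, matching y values: 0 (1 points).
  x = 18: rhs = 19, matching y values: none (0 points).
  x = 19: rhs = 8, matching y values: 10, 13 (2 points).
  x = 20: rhs = 19, matching y values: none (0 points).
  x = 21: rhs = 12, matching y values: 9, 14 (2 points).
  x = 22: rhs = 16, matching y values: 4, 19 (2 points).
Total affine count: 27.
Full point count |E(F_23)| = 27 + 1 = 28.
Hasse bound: |28 − (23+1)| = |4| = 4 ≤ 2√23 ≈ 9.5917 ✓.


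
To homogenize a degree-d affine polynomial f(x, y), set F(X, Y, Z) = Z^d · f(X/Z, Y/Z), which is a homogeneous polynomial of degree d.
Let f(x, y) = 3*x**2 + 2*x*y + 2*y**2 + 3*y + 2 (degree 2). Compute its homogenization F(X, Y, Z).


F(X, Y, Z) = 3*X**2 + 2*X*Y + 2*Y**2 + 3*Y*Z + 2*Z**2

deg(f) = 2.
Substitute x = X/Z, y = Y/Z into f, then multiply by Z^2.
  monomial 3·x^2·y^0 ↦ 3·X^2·Y^0·Z^0.
  monomial 2·x^1·y^1 ↦ 2·X^1·Y^1·Z^0.
  monomial 2·x^0·y^2 ↦ 2·X^0·Y^2·Z^0.
  monomial 3·x^0·y^1 ↦ 3·X^0·Y^1·Z^1.
  monomial 2·x^0·y^0 ↦ 2·X^0·Y^0·Z^2.
Collecting: F(X, Y, Z) = 3*X**2 + 2*X*Y + 2*Y**2 + 3*Y*Z + 2*Z**2.


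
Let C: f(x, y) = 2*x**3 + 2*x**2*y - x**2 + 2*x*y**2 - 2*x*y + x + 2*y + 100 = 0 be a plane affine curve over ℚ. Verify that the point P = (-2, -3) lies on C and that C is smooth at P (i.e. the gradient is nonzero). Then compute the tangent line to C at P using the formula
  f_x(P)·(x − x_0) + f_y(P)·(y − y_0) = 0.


Tangent line at P: 77*x + 38*y + 268 = 0.

Step 1: f(-2, -3) = 0, so P lies on C.
Step 2: partial derivatives
  f_x(x, y) = 6*x**2 + 4*x*y - 2*x + 2*y**2 - 2*y + 1, f_y(x, y) = 2*x**2 + 4*x*y - 2*x + 2.
  f_x(P) = 77, f_y(P) = 38 (gradient nonzero, so P is smooth).
Step 3: tangent line at P: 77·(x − -2) + 38·(y − -3) = 0.
Expanding: 77*x + 38*y + 268 = 0.


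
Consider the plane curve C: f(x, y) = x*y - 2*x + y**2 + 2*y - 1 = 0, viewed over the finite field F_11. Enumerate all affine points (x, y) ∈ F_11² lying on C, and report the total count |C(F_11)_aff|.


Affine F_11-points: {(2, 1), (2, 6), (3, 7), (3, 10), (5, 0), (5, 4), (7, 5), (7, 8), (8, 3), (8, 9)}; count = 10.

For each of the 121 pairs (x, y) ∈ F_11², evaluate f(x, y) mod 11. Record the zeros.
  x = 0: [0↦10, 1↦2, 2↦7, 3↦3, 4↦1, 5↦1, 6↦3, 7↦7, 8↦2, 9↦10, 10↦9]  zeros at y ∈ ∅
  x = 1: [0↦8, 1↦1, 2↦7, 3↦4, 4↦3, 5↦4, 6↦7, 7↦1, 8↦8, 9↦6, 10↦6]  zeros at y ∈ ∅
  x = 2: [0↦6, 1↦0, 2↦7, 3↦5, 4↦5, 5↦7, 6↦0, 7↦6, 8↦3, 9↦2, 10↦3]  zeros at y ∈ {1, 6}
  x = 3: [0↦4, 1↦10, 2↦7, 3↦6, 4↦7, 5↦10, 6↦4, 7↦0, 8↦9, 9↦9, 10↦0]  zeros at y ∈ {7, 10}
  x = 4: [0↦2, 1↦9, 2↦7, 3↦7, 4↦9, 5↦2, 6↦8, 7↦5, 8↦4, 9↦5, 10↦8]  zeros at y ∈ ∅
  x = 5: [0↦0, 1↦8, 2↦7, 3↦8, 4↦0, 5↦5, 6↦1, 7↦10, 8↦10, 9↦1, 10↦5]  zeros at y ∈ {0, 4}
  x = 6: [0↦9, 1↦7, 2↦7, 3↦9, 4↦2, 5↦8, 6↦5, 7↦4, 8↦5, 9↦8, 10↦2]  zeros at y ∈ ∅
  x = 7: [0↦7, 1↦6, 2↦7, 3↦10, 4↦4, 5↦0, 6↦9, 7↦9, 8↦0, 9↦4, 10↦10]  zeros at y ∈ {5, 8}
  x = 8: [0↦5, 1↦5, 2↦7, 3↦0, 4↦6, 5↦3, 6↦2, 7↦3, 8↦6, 9↦0, 10↦7]  zeros at y ∈ {3, 9}
  x = 9: [0↦3, 1↦4, 2↦7, 3↦1, 4↦8, 5↦6, 6↦6, 7↦8, 8↦1, 9↦7, 10↦4]  zeros at y ∈ ∅
  x = 10: [0↦1, 1↦3, 2↦7, 3↦2, 4↦10, 5↦9, 6↦10, 7↦2, 8↦7, 9↦3, 10↦1]  zeros at y ∈ ∅
Collecting zeros: affine points = {(2, 1), (2, 6), (3, 7), (3, 10), (5, 0), (5, 4), (7, 5), (7, 8), (8, 3), (8, 9)}.
Total count |C(F_11)_aff| = 10.


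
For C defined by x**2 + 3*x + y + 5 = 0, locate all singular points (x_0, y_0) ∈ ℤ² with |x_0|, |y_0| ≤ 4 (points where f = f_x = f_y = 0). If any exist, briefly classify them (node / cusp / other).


No singular points in the scanned grid; C is smooth there.

Compute partial derivatives:
  f_x = 2*x + 3.
  f_y = 1.
f_y = 1 is a nonzero constant, so f_y never vanishes: no point (x, y) can satisfy f = f_x = f_y = 0. In particular no (x, y) ∈ {−4, ..., 4}² is singular; the curve is smooth.


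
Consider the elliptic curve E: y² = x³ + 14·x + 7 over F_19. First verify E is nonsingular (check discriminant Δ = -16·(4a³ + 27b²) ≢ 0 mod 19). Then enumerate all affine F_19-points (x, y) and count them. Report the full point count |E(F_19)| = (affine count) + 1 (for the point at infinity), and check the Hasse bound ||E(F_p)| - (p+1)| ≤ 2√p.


Affine points = {(0, 8), (0, 11), (2, 9), (2, 10), (3, 0), (7, 7), (7, 12), (8, 2), (8, 17), (9, 8), (9, 11), (10, 8), (10, 11), (13, 7), (13, 12), (15, 1), (15, 18), (17, 3), (17, 16), (18, 7), (18, 12)}; affine count = 21; |E(F_19)| = 22.

Discriminant check: Δ ∝ 4a³ + 27b² = 4·14³ + 27·7² = 4·2744 + 27·49 ≡ 6 (mod 19). Nonzero ⇒ E is nonsingular.
For each x ∈ F_19, compute rhs = x³ + 14·x + 7 mod 19, then count y ∈ F_19 with y² ≡ rhs.
  x = 0: rhs = 7, matching y values: 8, 11 (2 points).
  x = 1: rhs = 3, matching y values: none (0 points).
  x = 2: rhs = 5, matching y values: 9, 10 (2 points).
  x = 3: rhs = 0, matching y values: 0 (1 points).
  x = 4: rhs = 13, matching y values: none (0 points).
  x = 5: rhs = 12, matching y values: none (0 points).
  x = 6: rhs = 3, matching y values: none (0 points).
  x = 7: rhs = 11, matching y values: 7, 12 (2 points).
  x = 8: rhs = 4, matching y values: 2, 17 (2 points).
  x = 9: rhs = 7, matching y values: 8, 11 (2 points).
  x = 10: rhs = 7, matching y values: 8, 11 (2 points).
  x = 11: rhs = 10, matching y values: none (0 points).
  x = 12: rhs = 3, matching y values: none (0 points).
  x = 13: rhs = 11, matching y values: 7, 12 (2 points).
  x = 14: rhs = 2, matching y values: none (0 points).
  x = 15: rhs = 1, matching y values: 1, 18 (2 points).
  x = 16: rhs = 14, matching y values: none (0 points).
  x = 17: rhs = 9, matching y values: 3, 16 (2 points).
  x = 18: rhs = 11, matching y values: 7, 12 (2 points).
Total affine count: 21.
Full point count |E(F_19)| = 21 + 1 = 22.
Hasse bound: |22 − (19+1)| = |2| = 2 ≤ 2√19 ≈ 8.7178 ✓.


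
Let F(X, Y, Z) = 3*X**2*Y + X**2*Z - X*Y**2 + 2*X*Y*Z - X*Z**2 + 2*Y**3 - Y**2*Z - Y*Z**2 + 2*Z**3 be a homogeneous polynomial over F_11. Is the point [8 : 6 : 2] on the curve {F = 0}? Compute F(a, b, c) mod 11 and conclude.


F(8,6,2) ≡ 8 (mod 11); P is NOT on the curve.

Evaluate F(8, 6, 2) term-by-term (mod 11).
  3*X**2*Y ↦ 3·64·6·1 = 1152
  X**2*Z ↦ 1·64·1·2 = 128
  -X*Y**2 ↦ -1·8·36·1 = -288
  2*X*Y*Z ↦ 2·8·6·2 = 192
  -X*Z**2 ↦ -1·8·1·4 = -32
  2*Y**3 ↦ 2·1·216·1 = 432
  -Y**2*Z ↦ -1·1·36·2 = -72
  -Y*Z**2 ↦ -1·1·6·4 = -24
  2*Z**3 ↦ 2·1·1·8 = 16
Sum: F(8, 6, 2) = (1152) + (128) + (-288) + (192) + (-32) + (432) + (-72) + (-24) + (16) = 1504.
Reducing mod 11: 1504 ≡ 8 (mod 11).
Since F(a, b, c) ≡ 8 ≠ 0 (mod 11), P does NOT lie on the curve.


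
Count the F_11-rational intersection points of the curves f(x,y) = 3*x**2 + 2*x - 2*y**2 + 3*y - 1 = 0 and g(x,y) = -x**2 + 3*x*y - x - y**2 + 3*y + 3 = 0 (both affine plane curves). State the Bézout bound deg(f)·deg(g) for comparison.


Common zeros: ∅; count = 0; Bézout bound = 4.

deg(f) = 2, deg(g) = 2, so Bézout bound = 4.
Scan x ∈ F_11. For each x, list the y ∈ F_11 with f(x, y) ≡ 0 and those with g(x, y) ≡ 0 (mod 11); the common zeros in that column are the intersection.
  x = 0: f ≡ 0 at y ∈ {1, 6}; g ≡ 0 at y ∈ ∅; common: ∅.
  x = 1: f ≡ 0 at y ∈ ∅; g ≡ 0 at y ∈ ∅; common: ∅.
  x = 2: f ≡ 0 at y ∈ ∅; g ≡ 0 at y ∈ {2, 7}; common: ∅.
  x = 3: f ≡ 0 at y ∈ {1, 6}; g ≡ 0 at y ∈ {2, 10}; common: ∅.
  x = 4: f ≡ 0 at y ∈ {0, 7}; g ≡ 0 at y ∈ {5, 10}; common: ∅.
  x = 5: f ≡ 0 at y ∈ ∅; g ≡ 0 at y ∈ ∅; common: ∅.
  x = 6: f ≡ 0 at y ∈ {3, 4}; g ≡ 0 at y ∈ ∅; common: ∅.
  x = 7: f ≡ 0 at y ∈ ∅; g ≡ 0 at y ∈ {6, 7}; common: ∅.
  x = 8: f ≡ 0 at y ∈ {3, 4}; g ≡ 0 at y ∈ ∅; common: ∅.
  x = 9: f ≡ 0 at y ∈ ∅; g ≡ 0 at y ∈ ∅; common: ∅.
  x = 10: f ≡ 0 at y ∈ {0, 7}; g ≡ 0 at y ∈ {5, 6}; common: ∅.
Collecting: common zeros = ∅, so the count is 0.
Comparison with the Bézout bound: 0 ≤ 4 = deg(f)·deg(g), as expected for curves with no common component (the affine F_11-count falls short of the bound because intersections may lie at infinity, over extension fields, or carry multiplicity).


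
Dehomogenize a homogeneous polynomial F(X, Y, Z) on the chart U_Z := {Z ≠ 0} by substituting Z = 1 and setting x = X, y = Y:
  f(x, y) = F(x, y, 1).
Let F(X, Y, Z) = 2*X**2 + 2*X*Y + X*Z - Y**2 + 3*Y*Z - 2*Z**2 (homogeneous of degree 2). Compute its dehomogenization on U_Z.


f(x, y) = 2*x**2 + 2*x*y + x - y**2 + 3*y - 2

On U_Z we set Z = 1. Each monomial c·X^i·Y^j·Z^k in F becomes c·x^i·y^j·1^k = c·x^i·y^j.
Substituting Z = 1: F(X, Y, 1) = 2*x**2 + 2*x*y + x - y**2 + 3*y - 2.
Note: deg(f) ≤ deg(F) = 2; strict inequality happens when F is divisible by Z (lost terms).


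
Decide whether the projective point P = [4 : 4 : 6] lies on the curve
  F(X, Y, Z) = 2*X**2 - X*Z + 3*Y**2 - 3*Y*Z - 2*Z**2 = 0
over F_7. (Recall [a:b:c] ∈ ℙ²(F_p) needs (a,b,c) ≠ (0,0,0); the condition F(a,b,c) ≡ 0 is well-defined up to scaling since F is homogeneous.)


F(4,4,6) ≡ 3 (mod 7); P is NOT on the curve.

Evaluate F(4, 4, 6) term-by-term (mod 7).
  2*X**2 ↦ 2·16·1·1 = 32
  -X*Z ↦ -1·4·1·6 = -24
  3*Y**2 ↦ 3·1·16·1 = 48
  -3*Y*Z ↦ -3·1·4·6 = -72
  -2*Z**2 ↦ -2·1·1·36 = -72
Sum: F(4, 4, 6) = (32) + (-24) + (48) + (-72) + (-72) = -88.
Reducing mod 7: -88 ≡ 3 (mod 7).
Since F(a, b, c) ≡ 3 ≠ 0 (mod 7), P does NOT lie on the curve.


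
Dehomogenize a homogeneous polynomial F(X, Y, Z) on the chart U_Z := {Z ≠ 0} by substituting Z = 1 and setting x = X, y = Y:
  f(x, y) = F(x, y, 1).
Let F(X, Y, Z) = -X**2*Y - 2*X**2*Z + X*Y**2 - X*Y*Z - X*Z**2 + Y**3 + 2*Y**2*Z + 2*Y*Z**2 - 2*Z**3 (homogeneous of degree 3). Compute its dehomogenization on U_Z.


f(x, y) = -x**2*y - 2*x**2 + x*y**2 - x*y - x + y**3 + 2*y**2 + 2*y - 2

On U_Z we set Z = 1. Each monomial c·X^i·Y^j·Z^k in F becomes c·x^i·y^j·1^k = c·x^i·y^j.
Substituting Z = 1: F(X, Y, 1) = -x**2*y - 2*x**2 + x*y**2 - x*y - x + y**3 + 2*y**2 + 2*y - 2.
Note: deg(f) ≤ deg(F) = 3; strict inequality happens when F is divisible by Z (lost terms).


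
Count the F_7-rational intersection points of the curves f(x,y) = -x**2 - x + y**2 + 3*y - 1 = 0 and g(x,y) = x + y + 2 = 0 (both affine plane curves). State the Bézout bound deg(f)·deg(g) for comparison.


Common zeros: ∅; count = 0; Bézout bound = 2.

deg(f) = 2, deg(g) = 1, so Bézout bound = 2.
Scan x ∈ F_7. For each x, list the y ∈ F_7 with f(x, y) ≡ 0 and those with g(x, y) ≡ 0 (mod 7); the common zeros in that column are the intersection.
  x = 0: f ≡ 0 at y ∈ ∅; g ≡ 0 at y ∈ {5}; common: ∅.
  x = 1: f ≡ 0 at y ∈ {2}; g ≡ 0 at y ∈ {4}; common: ∅.
  x = 2: f ≡ 0 at y ∈ {0, 4}; g ≡ 0 at y ∈ {3}; common: ∅.
  x = 3: f ≡ 0 at y ∈ ∅; g ≡ 0 at y ∈ {2}; common: ∅.
  x = 4: f ≡ 0 at y ∈ {0, 4}; g ≡ 0 at y ∈ {1}; common: ∅.
  x = 5: f ≡ 0 at y ∈ {2}; g ≡ 0 at y ∈ {0}; common: ∅.
  x = 6: f ≡ 0 at y ∈ ∅; g ≡ 0 at y ∈ {6}; common: ∅.
Collecting: common zeros = ∅, so the count is 0.
Comparison with the Bézout bound: 0 ≤ 2 = deg(f)·deg(g), as expected for curves with no common component (the affine F_7-count falls short of the bound because intersections may lie at infinity, over extension fields, or carry multiplicity).


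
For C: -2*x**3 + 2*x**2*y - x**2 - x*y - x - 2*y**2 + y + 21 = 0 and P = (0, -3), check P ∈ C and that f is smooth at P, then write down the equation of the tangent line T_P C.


Tangent line at P: 2*x + 13*y + 39 = 0.

Step 1: f(0, -3) = 0, so P lies on C.
Step 2: partial derivatives
  f_x(x, y) = -6*x**2 + 4*x*y - 2*x - y - 1, f_y(x, y) = 2*x**2 - x - 4*y + 1.
  f_x(P) = 2, f_y(P) = 13 (gradient nonzero, so P is smooth).
Step 3: tangent line at P: 2·(x − 0) + 13·(y − -3) = 0.
Expanding: 2*x + 13*y + 39 = 0.


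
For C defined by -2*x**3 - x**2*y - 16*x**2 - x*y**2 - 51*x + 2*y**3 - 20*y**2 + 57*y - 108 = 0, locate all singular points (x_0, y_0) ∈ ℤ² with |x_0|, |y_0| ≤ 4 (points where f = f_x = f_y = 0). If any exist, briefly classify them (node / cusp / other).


Singular points: {(-3, 3)}; classification: node.

Compute partial derivatives:
  f_x = -6*x**2 - 2*x*y - 32*x - y**2 - 51.
  f_y = -x**2 - 2*x*y + 6*y**2 - 40*y + 57.
Scan x_0 ∈ {−4, ..., 4}. For each x_0, f_y(x_0, y) is a polynomial in y; find its integer roots y ∈ {−4, ..., 4}, then test f_x and f at those candidates.
  x = -4: f_y(-4, y) = 6*y**2 - 32*y + 41; no integer root y with |y| ≤ 4.
  x = -3: f_y(-3, y) = 6*y**2 - 34*y + 48; vanishes at y ∈ {3}. (-3, 3): f_x = 0, f = 0 — SINGULAR.
  x = -2: f_y(-2, y) = 6*y**2 - 36*y + 53; no integer root y with |y| ≤ 4.
  x = -1: f_y(-1, y) = 6*y**2 - 38*y + 56; vanishes at y ∈ {4}. (-1, 4): f_x = -33 ≠ 0.
  x = 0: f_y(0, y) = 6*y**2 - 40*y + 57; no integer root y with |y| ≤ 4.
  x = 1: f_y(1, y) = 6*y**2 - 42*y + 56; no integer root y with |y| ≤ 4.
  x = 2: f_y(2, y) = 6*y**2 - 44*y + 53; no integer root y with |y| ≤ 4.
  x = 3: f_y(3, y) = 6*y**2 - 46*y + 48; no integer root y with |y| ≤ 4.
  x = 4: f_y(4, y) = 6*y**2 - 48*y + 41; no integer root y with |y| ≤ 4.
Only singular point on the grid: (-3, 3).
Classify: substitute x = -3 + u, y = 3 + v and expand: f = -2*u**3 - u**2*v - u**2 - u*v**2 + 2*v**3 + v**2.
No constant or linear terms (consistent with a singular point). Quadratic part: -u**2 + v**2. Cubic part: -2*u**3 - u**2*v - u*v**2 + 2*v**3.
The quadratic part v**2 - u**2 = (v − u)(v + u) splits into two distinct linear factors, so there are two distinct tangent lines y − 3 = ±(x − -3) — this is a node (ordinary double point).
Classification: node.


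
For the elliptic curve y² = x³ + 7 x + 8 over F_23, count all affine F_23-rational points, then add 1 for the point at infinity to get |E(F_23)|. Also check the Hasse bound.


Affine points = {(0, 10), (0, 13), (1, 4), (1, 19), (4, 10), (4, 13), (6, 6), (6, 17), (7, 3), (7, 20), (8, 1), (8, 22), (9, 8), (9, 15), (11, 6), (11, 17), (12, 7), (12, 16), (17, 7), (17, 16), (18, 3), (18, 20), (19, 10), (19, 13), (20, 11), (20, 12), (21, 3), (21, 20), (22, 0)}; affine count = 29; |E(F_23)| = 30.

Discriminant check: Δ ∝ 4a³ + 27b² = 4·7³ + 27·8² = 4·343 + 27·64 ≡ 18 (mod 23). Nonzero ⇒ E is nonsingular.
For each x ∈ F_23, compute rhs = x³ + 7·x + 8 mod 23, then count y ∈ F_23 with y² ≡ rhs.
  x = 0: rhs = 8, matching y values: 10, 13 (2 points).
  x = 1: rhs = 16, matching y values: 4, 19 (2 points).
  x = 2: rhs = 7, matching y values: none (0 points).
  x = 3: rhs = 10, matching y values: none (0 points).
  x = 4: rhs = 8, matching y values: 10, 13 (2 points).
  x = 5: rhs = 7, matching y values: none (0 points).
  x = 6: rhs = 13, matching y values: 6, 17 (2 points).
  x = 7: rhs = 9, matching y values: 3, 20 (2 points).
  x = 8: rhs = 1, matching y values: 1, 22 (2 points).
  x = 9: rhs = 18, matching y values: 8, 15 (2 points).
  x = 10: rhs = 20, matching y values: none (0 points).
  x = 11: rhs = 13, matching y values: 6, 17 (2 points).
  x = 12: rhs = 3, matching y values: 7, 16 (2 points).
  x = 13: rhs = 19, matching y values: none (0 points).
  x = 14: rhs = 21, matching y values: none (0 points).
  x = 15: rhs = 15, matching y values: none (0 points).
  x = 16: rhs = 7, matching y values: none (0 points).
  x = 17: rhs = 3, matching y values: 7, 16 (2 points).
  x = 18: rhs = 9, matching y values: 3, 20 (2 points).
  x = 19: rhs = 8, matching y values: 10, 13 (2 points).
  x = 20: rhs = 6, matching y values: 11, 12 (2 points).
  x = 21: rhs = 9, matching y values: 3, 20 (2 points).
  x = 22: rhs = 0, matching y values: 0 (1 points).
Total affine count: 29.
Full point count |E(F_23)| = 29 + 1 = 30.
Hasse bound: |30 − (23+1)| = |6| = 6 ≤ 2√23 ≈ 9.5917 ✓.


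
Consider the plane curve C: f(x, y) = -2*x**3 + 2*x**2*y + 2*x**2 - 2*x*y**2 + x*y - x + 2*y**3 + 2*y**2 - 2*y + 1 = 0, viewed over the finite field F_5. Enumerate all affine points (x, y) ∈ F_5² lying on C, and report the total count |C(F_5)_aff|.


Affine F_5-points: {(1, 0), (2, 2), (3, 2)}; count = 3.

For each of the 25 pairs (x, y) ∈ F_5², evaluate f(x, y) mod 5. Record the zeros.
  x = 0: [0↦1, 1↦3, 2↦1, 3↦2, 4↦3]  zeros at y ∈ ∅
  x = 1: [0↦0, 1↦3, 2↦3, 3↦2, 4↦2]  zeros at y ∈ {0}
  x = 2: [0↦1, 1↦4, 2↦0, 3↦1, 4↦4]  zeros at y ∈ {2}
  x = 3: [0↦2, 1↦4, 2↦0, 3↦2, 4↦2]  zeros at y ∈ {2}
  x = 4: [0↦1, 1↦1, 2↦1, 3↦3, 4↦4]  zeros at y ∈ ∅
Collecting zeros: affine points = {(1, 0), (2, 2), (3, 2)}.
Total count |C(F_5)_aff| = 3.


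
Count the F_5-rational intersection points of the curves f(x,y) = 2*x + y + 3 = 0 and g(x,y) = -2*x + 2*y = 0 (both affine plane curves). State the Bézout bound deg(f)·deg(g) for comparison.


Common zeros: {(4, 4)}; count = 1; Bézout bound = 1.

deg(f) = 1, deg(g) = 1, so Bézout bound = 1.
Scan x ∈ F_5. For each x, list the y ∈ F_5 with f(x, y) ≡ 0 and those with g(x, y) ≡ 0 (mod 5); the common zeros in that column are the intersection.
  x = 0: f ≡ 0 at y ∈ {2}; g ≡ 0 at y ∈ {0}; common: ∅.
  x = 1: f ≡ 0 at y ∈ {0}; g ≡ 0 at y ∈ {1}; common: ∅.
  x = 2: f ≡ 0 at y ∈ {3}; g ≡ 0 at y ∈ {2}; common: ∅.
  x = 3: f ≡ 0 at y ∈ {1}; g ≡ 0 at y ∈ {3}; common: ∅.
  x = 4: f ≡ 0 at y ∈ {4}; g ≡ 0 at y ∈ {4}; common: {4}.
Collecting: common zeros = {(4, 4)}, so the count is 1.
Comparison with the Bézout bound: 1 ≤ 1 = deg(f)·deg(g), as expected for curves with no common component (the bound is attained).


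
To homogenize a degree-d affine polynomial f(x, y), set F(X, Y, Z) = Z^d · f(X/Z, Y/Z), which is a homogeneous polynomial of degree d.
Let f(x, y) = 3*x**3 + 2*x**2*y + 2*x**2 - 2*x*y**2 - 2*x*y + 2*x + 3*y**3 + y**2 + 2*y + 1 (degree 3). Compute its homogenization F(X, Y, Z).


F(X, Y, Z) = 3*X**3 + 2*X**2*Y + 2*X**2*Z - 2*X*Y**2 - 2*X*Y*Z + 2*X*Z**2 + 3*Y**3 + Y**2*Z + 2*Y*Z**2 + Z**3

deg(f) = 3.
Substitute x = X/Z, y = Y/Z into f, then multiply by Z^3.
  monomial 3·x^3·y^0 ↦ 3·X^3·Y^0·Z^0.
  monomial 2·x^2·y^1 ↦ 2·X^2·Y^1·Z^0.
  monomial 2·x^2·y^0 ↦ 2·X^2·Y^0·Z^1.
  monomial -2·x^1·y^2 ↦ -2·X^1·Y^2·Z^0.
  monomial -2·x^1·y^1 ↦ -2·X^1·Y^1·Z^1.
  monomial 2·x^1·y^0 ↦ 2·X^1·Y^0·Z^2.
  monomial 3·x^0·y^3 ↦ 3·X^0·Y^3·Z^0.
  monomial 1·x^0·y^2 ↦ 1·X^0·Y^2·Z^1.
  monomial 2·x^0·y^1 ↦ 2·X^0·Y^1·Z^2.
  monomial 1·x^0·y^0 ↦ 1·X^0·Y^0·Z^3.
Collecting: F(X, Y, Z) = 3*X**3 + 2*X**2*Y + 2*X**2*Z - 2*X*Y**2 - 2*X*Y*Z + 2*X*Z**2 + 3*Y**3 + Y**2*Z + 2*Y*Z**2 + Z**3.


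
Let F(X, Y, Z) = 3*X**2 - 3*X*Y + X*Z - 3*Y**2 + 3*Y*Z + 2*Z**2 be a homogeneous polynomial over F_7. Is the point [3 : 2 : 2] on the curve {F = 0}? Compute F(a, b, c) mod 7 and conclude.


F(3,2,2) ≡ 2 (mod 7); P is NOT on the curve.

Evaluate F(3, 2, 2) term-by-term (mod 7).
  3*X**2 ↦ 3·9·1·1 = 27
  -3*X*Y ↦ -3·3·2·1 = -18
  X*Z ↦ 1·3·1·2 = 6
  -3*Y**2 ↦ -3·1·4·1 = -12
  3*Y*Z ↦ 3·1·2·2 = 12
  2*Z**2 ↦ 2·1·1·4 = 8
Sum: F(3, 2, 2) = (27) + (-18) + (6) + (-12) + (12) + (8) = 23.
Reducing mod 7: 23 ≡ 2 (mod 7).
Since F(a, b, c) ≡ 2 ≠ 0 (mod 7), P does NOT lie on the curve.


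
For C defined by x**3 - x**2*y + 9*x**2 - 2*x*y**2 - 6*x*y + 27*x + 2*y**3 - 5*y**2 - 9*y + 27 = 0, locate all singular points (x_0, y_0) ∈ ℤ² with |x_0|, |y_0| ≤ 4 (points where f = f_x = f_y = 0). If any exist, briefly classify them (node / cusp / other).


Singular points: {(-3, 0)}; classification: cusp.

Compute partial derivatives:
  f_x = 3*x**2 - 2*x*y + 18*x - 2*y**2 - 6*y + 27.
  f_y = -x**2 - 4*x*y - 6*x + 6*y**2 - 10*y - 9.
Scan x_0 ∈ {−4, ..., 4}. For each x_0, f_y(x_0, y) is a polynomial in y; find its integer roots y ∈ {−4, ..., 4}, then test f_x and f at those candidates.
  x = -4: f_y(-4, y) = 6*y**2 + 6*y - 1; no integer root y with |y| ≤ 4.
  x = -3: f_y(-3, y) = 6*y**2 + 2*y; vanishes at y ∈ {0}. (-3, 0): f_x = 0, f = 0 — SINGULAR.
  x = -2: f_y(-2, y) = 6*y**2 - 2*y - 1; no integer root y with |y| ≤ 4.
  x = -1: f_y(-1, y) = 6*y**2 - 6*y - 4; no integer root y with |y| ≤ 4.
  x = 0: f_y(0, y) = 6*y**2 - 10*y - 9; no integer root y with |y| ≤ 4.
  x = 1: f_y(1, y) = 6*y**2 - 14*y - 16; no integer root y with |y| ≤ 4.
  x = 2: f_y(2, y) = 6*y**2 - 18*y - 25; no integer root y with |y| ≤ 4.
  x = 3: f_y(3, y) = 6*y**2 - 22*y - 36; no integer root y with |y| ≤ 4.
  x = 4: f_y(4, y) = 6*y**2 - 26*y - 49; no integer root y with |y| ≤ 4.
Only singular point on the grid: (-3, 0).
Classify: substitute x = -3 + u, y = 0 + v and expand: f = u**3 - u**2*v - 2*u*v**2 + 2*v**3 + v**2.
No constant or linear terms (consistent with a singular point). Quadratic part: v**2. Cubic part: u**3 - u**2*v - 2*u*v**2 + 2*v**3.
The quadratic part v**2 is a perfect square, so there is a single (double) tangent line v = 0, i.e. y = 0. Restricting the cubic part to that line (v = 0) leaves u**3 ≠ 0, so f is not divisible by v and the branch is v² ≈ -u**3 to lowest order — this is a cusp.
Classification: cusp.


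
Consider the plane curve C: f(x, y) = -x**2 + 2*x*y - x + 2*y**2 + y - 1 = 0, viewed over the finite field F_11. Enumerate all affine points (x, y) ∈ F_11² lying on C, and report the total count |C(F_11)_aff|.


Affine F_11-points: {(0, 6), (0, 10), (1, 2), (2, 1), (2, 2), (8, 9), (8, 10), (9, 9), (10, 1), (10, 5)}; count = 10.

For each of the 121 pairs (x, y) ∈ F_11², evaluate f(x, y) mod 11. Record the zeros.
  x = 0: [0↦10, 1↦2, 2↦9, 3↦9, 4↦2, 5↦10, 6↦0, 7↦5, 8↦3, 9↦5, 10↦0]  zeros at y ∈ {6, 10}
  x = 1: [0↦8, 1↦2, 2↦0, 3↦2, 4↦8, 5↦7, 6↦10, 7↦6, 8↦6, 9↦10, 10↦7]  zeros at y ∈ {2}
  x = 2: [0↦4, 1↦0, 2↦0, 3↦4, 4↦1, 5↦2, 6↦7, 7↦5, 8↦7, 9↦2, 10↦1]  zeros at y ∈ {1, 2}
  x = 3: [0↦9, 1↦7, 2↦9, 3↦4, 4↦3, 5↦6, 6↦2, 7↦2, 8↦6, 9↦3, 10↦4]  zeros at y ∈ ∅
  x = 4: [0↦1, 1↦1, 2↦5, 3↦2, 4↦3, 5↦8, 6↦6, 7↦8, 8↦3, 9↦2, 10↦5]  zeros at y ∈ ∅
  x = 5: [0↦2, 1↦4, 2↦10, 3↦9, 4↦1, 5↦8, 6↦8, 7↦1, 8↦9, 9↦10, 10↦4]  zeros at y ∈ ∅
  x = 6: [0↦1, 1↦5, 2↦2, 3↦3, 4↦8, 5↦6, 6↦8, 7↦3, 8↦2, 9↦5, 10↦1]  zeros at y ∈ ∅
  x = 7: [0↦9, 1↦4, 2↦3, 3↦6, 4↦2, 5↦2, 6↦6, 7↦3, 8↦4, 9↦9, 10↦7]  zeros at y ∈ ∅
  x = 8: [0↦4, 1↦1, 2↦2, 3↦7, 4↦5, 5↦7, 6↦2, 7↦1, 8↦4, 9↦0, 10↦0]  zeros at y ∈ {9, 10}
  x = 9: [0↦8, 1↦7, 2↦10, 3↦6, 4↦6, 5↦10, 6↦7, 7↦8, 8↦2, 9↦0, 10↦2]  zeros at y ∈ {9}
  x = 10: [0↦10, 1↦0, 2↦5, 3↦3, 4↦5, 5↦0, 6↦10, 7↦2, 8↦9, 9↦9, 10↦2]  zeros at y ∈ {1, 5}
Collecting zeros: affine points = {(0, 6), (0, 10), (1, 2), (2, 1), (2, 2), (8, 9), (8, 10), (9, 9), (10, 1), (10, 5)}.
Total count |C(F_11)_aff| = 10.


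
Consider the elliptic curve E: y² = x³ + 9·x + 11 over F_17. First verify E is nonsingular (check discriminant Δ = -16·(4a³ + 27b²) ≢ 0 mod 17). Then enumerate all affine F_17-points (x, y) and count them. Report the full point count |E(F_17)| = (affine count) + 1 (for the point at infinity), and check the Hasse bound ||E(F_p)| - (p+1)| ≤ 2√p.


Affine points = {(1, 2), (1, 15), (4, 3), (4, 14), (6, 3), (6, 14), (7, 3), (7, 14), (8, 0), (10, 8), (10, 9), (11, 8), (11, 9), (13, 8), (13, 9), (14, 5), (14, 12), (15, 6), (15, 11), (16, 1), (16, 16)}; affine count = 21; |E(F_17)| = 22.

Discriminant check: Δ ∝ 4a³ + 27b² = 4·9³ + 27·11² = 4·729 + 27·121 ≡ 12 (mod 17). Nonzero ⇒ E is nonsingular.
For each x ∈ F_17, compute rhs = x³ + 9·x + 11 mod 17, then count y ∈ F_17 with y² ≡ rhs.
  x = 0: rhs = 11, matching y values: none (0 points).
  x = 1: rhs = 4, matching y values: 2, 15 (2 points).
  x = 2: rhs = 3, matching y values: none (0 points).
  x = 3: rhs = 14, matching y values: none (0 points).
  x = 4: rhs = 9, matching y values: 3, 14 (2 points).
  x = 5: rhs = 11, matching y values: none (0 points).
  x = 6: rhs = 9, matching y values: 3, 14 (2 points).
  x = 7: rhs = 9, matching y values: 3, 14 (2 points).
  x = 8: rhs = 0, matching y values: 0 (1 points).
  x = 9: rhs = 5, matching y values: none (0 points).
  x = 10: rhs = 13, matching y values: 8, 9 (2 points).
  x = 11: rhs = 13, matching y values: 8, 9 (2 points).
  x = 12: rhs = 11, matching y values: none (0 points).
  x = 13: rhs = 13, matching y values: 8, 9 (2 points).
  x = 14: rhs = 8, matching y values: 5, 12 (2 points).
  x = 15: rhs = 2, matching y values: 6, 11 (2 points).
  x = 16: rhs = 1, matching y values: 1, 16 (2 points).
Total affine count: 21.
Full point count |E(F_17)| = 21 + 1 = 22.
Hasse bound: |22 − (17+1)| = |4| = 4 ≤ 2√17 ≈ 8.2462 ✓.


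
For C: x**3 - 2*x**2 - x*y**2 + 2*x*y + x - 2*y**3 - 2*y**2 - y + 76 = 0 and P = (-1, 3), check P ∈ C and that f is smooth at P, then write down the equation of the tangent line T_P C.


Tangent line at P: 5*x - 63*y + 194 = 0.

Step 1: f(-1, 3) = 0, so P lies on C.
Step 2: partial derivatives
  f_x(x, y) = 3*x**2 - 4*x - y**2 + 2*y + 1, f_y(x, y) = -2*x*y + 2*x - 6*y**2 - 4*y - 1.
  f_x(P) = 5, f_y(P) = -63 (gradient nonzero, so P is smooth).
Step 3: tangent line at P: 5·(x − -1) + -63·(y − 3) = 0.
Expanding: 5*x - 63*y + 194 = 0.


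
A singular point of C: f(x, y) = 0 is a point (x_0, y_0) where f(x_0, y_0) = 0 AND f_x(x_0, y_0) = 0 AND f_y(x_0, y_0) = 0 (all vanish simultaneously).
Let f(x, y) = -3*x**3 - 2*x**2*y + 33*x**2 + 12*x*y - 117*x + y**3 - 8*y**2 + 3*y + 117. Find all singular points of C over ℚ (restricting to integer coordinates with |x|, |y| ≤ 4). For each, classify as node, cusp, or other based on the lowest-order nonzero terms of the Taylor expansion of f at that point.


Singular points: {(3, 3)}; classification: cusp.

Compute partial derivatives:
  f_x = -9*x**2 - 4*x*y + 66*x + 12*y - 117.
  f_y = -2*x**2 + 12*x + 3*y**2 - 16*y + 3.
Scan x_0 ∈ {−4, ..., 4}. For each x_0, f_y(x_0, y) is a polynomial in y; find its integer roots y ∈ {−4, ..., 4}, then test f_x and f at those candidates.
  x = -4: f_y(-4, y) = 3*y**2 - 16*y - 77; no integer root y with |y| ≤ 4.
  x = -3: f_y(-3, y) = 3*y**2 - 16*y - 51; no integer root y with |y| ≤ 4.
  x = -2: f_y(-2, y) = 3*y**2 - 16*y - 29; no integer root y with |y| ≤ 4.
  x = -1: f_y(-1, y) = 3*y**2 - 16*y - 11; no integer root y with |y| ≤ 4.
  x = 0: f_y(0, y) = 3*y**2 - 16*y + 3; no integer root y with |y| ≤ 4.
  x = 1: f_y(1, y) = 3*y**2 - 16*y + 13; vanishes at y ∈ {1}. (1, 1): f_x = -52 ≠ 0.
  x = 2: f_y(2, y) = 3*y**2 - 16*y + 19; no integer root y with |y| ≤ 4.
  x = 3: f_y(3, y) = 3*y**2 - 16*y + 21; vanishes at y ∈ {3}. (3, 3): f_x = 0, f = 0 — SINGULAR.
  x = 4: f_y(4, y) = 3*y**2 - 16*y + 19; no integer root y with |y| ≤ 4.
Only singular point on the grid: (3, 3).
Classify: substitute x = 3 + u, y = 3 + v and expand: f = -3*u**3 - 2*u**2*v + v**3 + v**2.
No constant or linear terms (consistent with a singular point). Quadratic part: v**2. Cubic part: -3*u**3 - 2*u**2*v + v**3.
The quadratic part v**2 is a perfect square, so there is a single (double) tangent line v = 0, i.e. y = 3. Restricting the cubic part to that line (v = 0) leaves -3*u**3 ≠ 0, so f is not divisible by v and the branch is v² ≈ 3*u**3 to lowest order — this is a cusp.
Classification: cusp.


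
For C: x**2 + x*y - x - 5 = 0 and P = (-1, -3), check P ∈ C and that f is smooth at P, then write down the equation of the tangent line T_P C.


Tangent line at P: -6*x - y - 9 = 0.

Step 1: f(-1, -3) = 0, so P lies on C.
Step 2: partial derivatives
  f_x(x, y) = 2*x + y - 1, f_y(x, y) = x.
  f_x(P) = -6, f_y(P) = -1 (gradient nonzero, so P is smooth).
Step 3: tangent line at P: -6·(x − -1) + -1·(y − -3) = 0.
Expanding: -6*x - y - 9 = 0.


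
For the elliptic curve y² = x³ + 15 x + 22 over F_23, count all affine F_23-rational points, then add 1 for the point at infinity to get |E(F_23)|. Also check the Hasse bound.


Affine points = {(3, 5), (3, 18), (4, 10), (4, 13), (6, 11), (6, 12), (9, 9), (9, 14), (11, 0), (14, 3), (14, 20), (18, 11), (18, 12), (19, 6), (19, 17), (22, 11), (22, 12)}; affine count = 17; |E(F_23)| = 18.

Discriminant check: Δ ∝ 4a³ + 27b² = 4·15³ + 27·22² = 4·3375 + 27·484 ≡ 3 (mod 23). Nonzero ⇒ E is nonsingular.
For each x ∈ F_23, compute rhs = x³ + 15·x + 22 mod 23, then count y ∈ F_23 with y² ≡ rhs.
  x = 0: rhs = 22, matching y values: none (0 points).
  x = 1: rhs = 15, matching y values: none (0 points).
  x = 2: rhs = 14, matching y values: none (0 points).
  x = 3: rhs = 2, matching y values: 5, 18 (2 points).
  x = 4: rhs = 8, matching y values: 10, 13 (2 points).
  x = 5: rhs = 15, matching y values: none (0 points).
  x = 6: rhs = 6, matching y values: 11, 12 (2 points).
  x = 7: rhs = 10, matching y values: none (0 points).
  x = 8: rhs = 10, matching y values: none (0 points).
  x = 9: rhs = 12, matching y values: 9, 14 (2 points).
  x = 10: rhs = 22, matching y values: none (0 points).
  x = 11: rhs = 0, matching y values: 0 (1 points).
  x = 12: rhs = 21, matching y values: none (0 points).
  x = 13: rhs = 22, matching y values: none (0 points).
  x = 14: rhs = 9, matching y values: 3, 20 (2 points).
  x = 15: rhs = 11, matching y values: none (0 points).
  x = 16: rhs = 11, matching y values: none (0 points).
  x = 17: rhs = 15, matching y values: none (0 points).
  x = 18: rhs = 6, matching y values: 11, 12 (2 points).
  x = 19: rhs = 13, matching y values: 6, 17 (2 points).
  x = 20: rhs = 19, matching y values: none (0 points).
  x = 21: rhs = 7, matching y values: none (0 points).
  x = 22: rhs = 6, matching y values: 11, 12 (2 points).
Total affine count: 17.
Full point count |E(F_23)| = 17 + 1 = 18.
Hasse bound: |18 − (23+1)| = |-6| = 6 ≤ 2√23 ≈ 9.5917 ✓.
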